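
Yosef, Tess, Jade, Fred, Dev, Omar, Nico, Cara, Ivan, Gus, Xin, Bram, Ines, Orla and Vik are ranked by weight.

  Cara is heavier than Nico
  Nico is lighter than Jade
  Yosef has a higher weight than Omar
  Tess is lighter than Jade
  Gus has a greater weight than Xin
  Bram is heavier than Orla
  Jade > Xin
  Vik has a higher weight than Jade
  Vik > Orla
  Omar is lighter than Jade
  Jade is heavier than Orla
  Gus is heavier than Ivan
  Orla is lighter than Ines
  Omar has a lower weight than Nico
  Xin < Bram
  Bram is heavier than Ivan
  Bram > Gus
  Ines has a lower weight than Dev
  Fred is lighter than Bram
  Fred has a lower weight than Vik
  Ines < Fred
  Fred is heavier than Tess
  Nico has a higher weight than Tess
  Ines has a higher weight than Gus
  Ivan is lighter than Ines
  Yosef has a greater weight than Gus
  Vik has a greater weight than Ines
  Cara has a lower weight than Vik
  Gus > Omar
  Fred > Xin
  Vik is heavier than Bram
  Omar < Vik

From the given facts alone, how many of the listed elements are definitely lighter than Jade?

The elements the relations force below Jade are Xin, Omar, Tess, Orla, Nico — no chain reaches any other.
That is 5.

5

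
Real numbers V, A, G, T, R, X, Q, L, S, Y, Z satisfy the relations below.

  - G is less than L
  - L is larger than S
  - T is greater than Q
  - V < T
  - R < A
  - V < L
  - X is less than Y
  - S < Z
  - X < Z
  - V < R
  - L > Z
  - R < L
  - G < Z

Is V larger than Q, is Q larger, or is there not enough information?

Following every chain through Q: above Q we get T.
V is not reached, and no chain runs the other way from V to Q.
So the given relations leave the order of Q and V undetermined.

undetermined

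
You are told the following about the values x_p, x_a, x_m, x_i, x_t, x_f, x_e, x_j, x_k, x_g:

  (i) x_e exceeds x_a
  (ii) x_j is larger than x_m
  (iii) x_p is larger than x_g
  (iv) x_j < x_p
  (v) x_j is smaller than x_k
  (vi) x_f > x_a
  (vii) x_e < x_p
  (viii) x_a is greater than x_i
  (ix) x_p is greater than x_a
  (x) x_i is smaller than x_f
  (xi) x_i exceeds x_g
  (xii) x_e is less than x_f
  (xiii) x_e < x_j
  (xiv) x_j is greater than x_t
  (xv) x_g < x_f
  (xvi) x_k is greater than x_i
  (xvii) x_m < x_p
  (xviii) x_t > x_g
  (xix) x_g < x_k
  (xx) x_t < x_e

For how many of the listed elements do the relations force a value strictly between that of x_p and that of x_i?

3

The relations place x_i below x_p. An element lies strictly between them when it is forced above x_i and also forced below x_p.
Above x_i: {x_a, x_e, x_j, x_f, x_k}. Below x_p: {x_g, x_t, x_a, x_m, x_e, x_j}.
Intersection: {x_a, x_e, x_j} — 3.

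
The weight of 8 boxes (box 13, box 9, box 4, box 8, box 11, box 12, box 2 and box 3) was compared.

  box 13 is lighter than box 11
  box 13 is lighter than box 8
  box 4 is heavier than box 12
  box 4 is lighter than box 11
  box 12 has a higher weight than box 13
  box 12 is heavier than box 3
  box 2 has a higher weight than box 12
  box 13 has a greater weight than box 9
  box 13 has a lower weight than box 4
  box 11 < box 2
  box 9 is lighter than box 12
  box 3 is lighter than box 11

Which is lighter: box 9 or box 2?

box 9 < box 13 and box 13 < box 12 give box 9 < box 12.
Then box 12 < box 4 extends the chain to box 4.
Then box 4 < box 11 extends the chain to box 11.
Then box 11 < box 2 extends the chain to box 2.
So box 9 < box 2; box 9 is the lighter of the two.

box 9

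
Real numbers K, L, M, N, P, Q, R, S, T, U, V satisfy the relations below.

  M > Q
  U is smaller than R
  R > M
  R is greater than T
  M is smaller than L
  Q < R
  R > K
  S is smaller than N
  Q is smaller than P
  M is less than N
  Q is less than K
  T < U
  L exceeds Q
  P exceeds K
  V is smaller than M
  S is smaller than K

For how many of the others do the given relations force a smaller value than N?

The elements the relations force below N are V, Q, S, M — no chain reaches any other.
That is 4.

4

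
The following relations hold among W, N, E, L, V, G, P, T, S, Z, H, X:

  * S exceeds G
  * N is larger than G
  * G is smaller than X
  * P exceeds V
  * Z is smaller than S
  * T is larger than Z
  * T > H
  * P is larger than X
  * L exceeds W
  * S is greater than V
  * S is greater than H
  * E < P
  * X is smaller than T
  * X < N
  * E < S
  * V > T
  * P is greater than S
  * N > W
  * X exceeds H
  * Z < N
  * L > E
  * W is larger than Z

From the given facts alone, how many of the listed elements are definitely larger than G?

From G the given relations immediately reach X, S, N.
From those, T, P — 5 in total.
From those, V — 6 in total.
No other element is forced above G by the given relations, so the count is 6.

6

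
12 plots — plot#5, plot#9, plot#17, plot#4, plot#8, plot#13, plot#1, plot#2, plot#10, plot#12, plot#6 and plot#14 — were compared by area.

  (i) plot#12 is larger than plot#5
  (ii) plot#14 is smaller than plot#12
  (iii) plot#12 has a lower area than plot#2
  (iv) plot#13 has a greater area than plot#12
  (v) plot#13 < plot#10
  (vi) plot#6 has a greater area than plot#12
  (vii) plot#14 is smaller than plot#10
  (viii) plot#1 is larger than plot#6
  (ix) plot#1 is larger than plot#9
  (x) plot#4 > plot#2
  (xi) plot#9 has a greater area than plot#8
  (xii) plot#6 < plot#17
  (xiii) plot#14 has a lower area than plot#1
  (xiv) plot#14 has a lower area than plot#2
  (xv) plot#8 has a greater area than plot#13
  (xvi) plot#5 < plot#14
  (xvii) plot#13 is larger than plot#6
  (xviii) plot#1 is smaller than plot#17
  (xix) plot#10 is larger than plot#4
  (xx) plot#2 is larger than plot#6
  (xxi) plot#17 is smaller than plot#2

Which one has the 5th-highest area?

The consecutive relations fix a unique order: plot#5 < plot#14 < plot#12 < plot#6 < plot#13 < plot#8 < plot#9 < plot#1 < plot#17 < plot#2 < plot#4 < plot#10.
The 5th largest is plot#1.

plot#1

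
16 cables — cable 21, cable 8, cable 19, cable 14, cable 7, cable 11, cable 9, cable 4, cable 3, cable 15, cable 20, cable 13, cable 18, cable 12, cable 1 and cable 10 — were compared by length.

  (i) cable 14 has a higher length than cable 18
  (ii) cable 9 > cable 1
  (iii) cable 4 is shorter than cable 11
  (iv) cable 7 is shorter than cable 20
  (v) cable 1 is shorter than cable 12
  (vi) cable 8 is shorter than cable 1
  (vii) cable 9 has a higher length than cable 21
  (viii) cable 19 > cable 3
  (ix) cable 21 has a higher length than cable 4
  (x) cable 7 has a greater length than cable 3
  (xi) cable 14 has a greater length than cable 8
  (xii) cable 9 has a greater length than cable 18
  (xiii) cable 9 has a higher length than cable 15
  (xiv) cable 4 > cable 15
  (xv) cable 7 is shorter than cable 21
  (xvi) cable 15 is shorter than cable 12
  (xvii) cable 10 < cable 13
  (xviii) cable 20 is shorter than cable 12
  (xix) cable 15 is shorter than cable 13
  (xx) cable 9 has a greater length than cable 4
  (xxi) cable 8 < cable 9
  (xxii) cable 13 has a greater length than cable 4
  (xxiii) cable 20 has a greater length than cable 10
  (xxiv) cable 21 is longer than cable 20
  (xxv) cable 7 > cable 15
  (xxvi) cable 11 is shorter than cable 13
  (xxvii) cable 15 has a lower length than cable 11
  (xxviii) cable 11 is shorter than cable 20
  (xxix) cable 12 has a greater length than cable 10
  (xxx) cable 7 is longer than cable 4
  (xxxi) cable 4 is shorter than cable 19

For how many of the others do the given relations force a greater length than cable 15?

The elements the relations force above cable 15 are cable 4, cable 19, cable 11, cable 7, cable 20, cable 12, cable 13, cable 21, cable 9 — no chain reaches any other.
That is 9.

9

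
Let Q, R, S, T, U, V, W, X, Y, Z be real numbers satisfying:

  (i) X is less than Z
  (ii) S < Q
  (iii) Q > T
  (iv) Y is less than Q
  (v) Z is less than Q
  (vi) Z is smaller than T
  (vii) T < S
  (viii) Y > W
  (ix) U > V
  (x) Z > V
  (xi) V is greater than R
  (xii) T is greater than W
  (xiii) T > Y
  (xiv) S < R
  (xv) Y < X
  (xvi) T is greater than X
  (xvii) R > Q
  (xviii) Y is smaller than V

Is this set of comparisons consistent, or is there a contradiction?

inconsistent

Chaining the given relations yields Z < T < S < Q < R < V, so Z < V. But one relation states V < Z. These cannot both hold.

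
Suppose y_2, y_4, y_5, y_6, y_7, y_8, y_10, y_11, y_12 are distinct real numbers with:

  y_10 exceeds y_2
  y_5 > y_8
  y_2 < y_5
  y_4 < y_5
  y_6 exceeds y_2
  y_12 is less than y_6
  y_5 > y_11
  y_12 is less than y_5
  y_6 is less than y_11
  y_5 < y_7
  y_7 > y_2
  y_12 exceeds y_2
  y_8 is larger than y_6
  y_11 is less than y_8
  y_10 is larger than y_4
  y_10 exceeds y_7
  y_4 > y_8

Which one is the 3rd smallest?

Piecing the relations together gives one ordering: y_2 < y_12 < y_6 < y_11 < y_8 < y_4 < y_5 < y_7 < y_10.
Counting 3 from the smallest end gives y_6.

y_6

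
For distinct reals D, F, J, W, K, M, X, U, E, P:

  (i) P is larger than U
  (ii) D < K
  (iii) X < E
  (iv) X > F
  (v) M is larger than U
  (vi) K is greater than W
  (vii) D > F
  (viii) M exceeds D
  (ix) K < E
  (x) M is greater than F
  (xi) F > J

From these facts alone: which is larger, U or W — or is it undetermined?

Following every chain through U: above U we get M, P.
W is not reached, and no chain runs the other way from W to U.
So the given relations leave the order of U and W undetermined.

undetermined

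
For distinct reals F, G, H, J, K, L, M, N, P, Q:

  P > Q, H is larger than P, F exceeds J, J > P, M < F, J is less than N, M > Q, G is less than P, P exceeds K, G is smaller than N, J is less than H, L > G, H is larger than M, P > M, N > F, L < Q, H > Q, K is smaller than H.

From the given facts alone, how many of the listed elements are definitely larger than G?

Directly above G: L, P, N.
One step further: Q, J, H (6 so far).
One step further: M, F (8 so far).
No other element is forced above G by the given relations, so the count is 8.

8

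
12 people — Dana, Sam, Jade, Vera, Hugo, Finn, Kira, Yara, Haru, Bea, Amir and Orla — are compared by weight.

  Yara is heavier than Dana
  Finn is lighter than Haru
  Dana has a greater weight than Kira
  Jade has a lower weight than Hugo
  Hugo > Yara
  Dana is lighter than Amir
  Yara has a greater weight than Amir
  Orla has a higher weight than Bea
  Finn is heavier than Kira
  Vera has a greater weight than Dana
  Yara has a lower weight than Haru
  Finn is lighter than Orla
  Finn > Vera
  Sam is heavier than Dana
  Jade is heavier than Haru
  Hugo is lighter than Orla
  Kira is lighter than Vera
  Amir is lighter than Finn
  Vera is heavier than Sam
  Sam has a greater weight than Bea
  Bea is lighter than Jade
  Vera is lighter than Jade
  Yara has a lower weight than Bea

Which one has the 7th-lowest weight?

Vera

The consecutive relations fix a unique order: Kira < Dana < Amir < Yara < Bea < Sam < Vera < Finn < Haru < Jade < Hugo < Orla.
Counting 7 from the smallest end gives Vera.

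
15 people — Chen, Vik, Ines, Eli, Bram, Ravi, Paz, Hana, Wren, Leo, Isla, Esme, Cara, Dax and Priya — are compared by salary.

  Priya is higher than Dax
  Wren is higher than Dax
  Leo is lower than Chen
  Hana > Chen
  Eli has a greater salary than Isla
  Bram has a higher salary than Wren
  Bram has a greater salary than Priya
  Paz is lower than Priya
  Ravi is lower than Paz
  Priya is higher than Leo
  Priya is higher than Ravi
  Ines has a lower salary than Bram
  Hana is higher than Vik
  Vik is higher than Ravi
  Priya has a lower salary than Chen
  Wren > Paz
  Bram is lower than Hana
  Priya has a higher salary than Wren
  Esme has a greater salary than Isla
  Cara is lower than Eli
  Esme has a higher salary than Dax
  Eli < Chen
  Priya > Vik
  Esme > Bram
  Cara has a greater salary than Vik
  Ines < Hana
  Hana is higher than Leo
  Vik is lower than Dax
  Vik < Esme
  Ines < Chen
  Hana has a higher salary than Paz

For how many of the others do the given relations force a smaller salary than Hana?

Directly below Hana: Ines, Vik, Paz, Leo, Chen, Bram.
One step further: Ravi, Wren, Eli, Priya (10 so far).
One step further: Isla, Cara, Dax (13 so far).
Nothing else is reachable below Hana; 13 in all.

13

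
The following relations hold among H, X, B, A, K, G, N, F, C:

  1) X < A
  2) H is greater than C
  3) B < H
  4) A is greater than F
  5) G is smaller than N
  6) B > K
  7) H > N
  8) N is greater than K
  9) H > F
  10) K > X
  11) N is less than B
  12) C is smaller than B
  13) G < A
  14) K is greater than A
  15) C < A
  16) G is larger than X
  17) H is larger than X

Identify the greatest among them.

Chaining downward from H: directly below it, X, C, F, N, B; then G, K; then A.
That covers every other element, and nothing is given above H, so H is the greatest.

H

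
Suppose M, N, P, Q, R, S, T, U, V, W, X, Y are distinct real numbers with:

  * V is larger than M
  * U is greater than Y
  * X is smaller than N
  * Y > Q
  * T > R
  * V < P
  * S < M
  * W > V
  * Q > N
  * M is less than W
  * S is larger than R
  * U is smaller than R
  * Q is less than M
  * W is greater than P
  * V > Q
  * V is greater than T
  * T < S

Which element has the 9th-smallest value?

Piecing the relations together gives one ordering: X < N < Q < Y < U < R < T < S < M < V < P < W.
The 9th smallest is M.

M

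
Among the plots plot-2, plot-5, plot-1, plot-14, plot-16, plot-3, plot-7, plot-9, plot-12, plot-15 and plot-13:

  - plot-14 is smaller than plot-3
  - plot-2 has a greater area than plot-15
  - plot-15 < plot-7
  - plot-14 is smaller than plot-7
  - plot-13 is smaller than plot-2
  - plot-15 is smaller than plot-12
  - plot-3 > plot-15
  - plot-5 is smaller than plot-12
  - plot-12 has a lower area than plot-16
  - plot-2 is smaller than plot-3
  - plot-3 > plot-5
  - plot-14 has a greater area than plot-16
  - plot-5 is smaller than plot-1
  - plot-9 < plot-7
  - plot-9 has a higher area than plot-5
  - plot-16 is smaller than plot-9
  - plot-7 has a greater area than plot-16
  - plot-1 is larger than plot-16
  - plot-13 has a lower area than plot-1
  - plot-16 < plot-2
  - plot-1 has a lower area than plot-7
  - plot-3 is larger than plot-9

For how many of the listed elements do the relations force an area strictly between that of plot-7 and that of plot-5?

5

Chaining upward from plot-5 reaches: plot-12, plot-16, plot-2, plot-9, plot-1, plot-14, plot-3.
Chaining downward from plot-7 reaches: plot-15, plot-12, plot-16, plot-13, plot-9, plot-1, plot-14.
Strictly between plot-5 and plot-7 are those in both lists: plot-12, plot-16, plot-9, plot-1, plot-14 — 5 elements.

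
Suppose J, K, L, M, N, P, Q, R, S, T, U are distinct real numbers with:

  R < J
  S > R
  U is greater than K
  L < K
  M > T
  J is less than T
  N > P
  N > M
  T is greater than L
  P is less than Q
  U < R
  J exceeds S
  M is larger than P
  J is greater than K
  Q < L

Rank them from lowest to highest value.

The consecutive links are each given: P < Q; Q < L; L < K; K < U; U < R; R < S; S < J; J < T; T < M; M < N.

P < Q < L < K < U < R < S < J < T < M < N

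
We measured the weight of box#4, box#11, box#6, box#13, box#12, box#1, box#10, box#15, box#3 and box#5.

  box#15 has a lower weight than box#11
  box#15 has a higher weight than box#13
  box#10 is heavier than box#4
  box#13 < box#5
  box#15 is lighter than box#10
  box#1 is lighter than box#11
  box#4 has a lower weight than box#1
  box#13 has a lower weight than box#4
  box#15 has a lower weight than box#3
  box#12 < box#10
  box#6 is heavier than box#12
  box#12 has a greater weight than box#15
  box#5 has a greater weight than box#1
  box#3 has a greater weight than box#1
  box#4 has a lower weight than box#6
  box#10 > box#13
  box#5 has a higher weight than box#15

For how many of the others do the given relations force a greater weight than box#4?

Directly above box#4: box#1, box#10, box#6.
One step further: box#3, box#5, box#11 (6 so far).
No other element is forced above box#4 by the given relations, so the count is 6.

6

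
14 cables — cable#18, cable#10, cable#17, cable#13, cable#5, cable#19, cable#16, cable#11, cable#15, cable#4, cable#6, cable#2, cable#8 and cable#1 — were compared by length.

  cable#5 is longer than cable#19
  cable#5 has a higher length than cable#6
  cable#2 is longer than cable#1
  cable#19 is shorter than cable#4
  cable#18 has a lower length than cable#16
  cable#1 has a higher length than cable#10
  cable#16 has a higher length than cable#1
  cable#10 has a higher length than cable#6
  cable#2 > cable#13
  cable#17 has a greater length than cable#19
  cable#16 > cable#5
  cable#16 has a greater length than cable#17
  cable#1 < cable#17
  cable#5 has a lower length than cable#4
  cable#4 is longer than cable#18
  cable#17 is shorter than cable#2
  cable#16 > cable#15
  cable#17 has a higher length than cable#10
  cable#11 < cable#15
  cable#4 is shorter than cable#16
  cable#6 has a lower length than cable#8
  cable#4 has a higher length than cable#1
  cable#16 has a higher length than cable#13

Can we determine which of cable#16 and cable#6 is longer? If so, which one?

cable#16

Link the given pairs in sequence: cable#6 < cable#10; cable#10 < cable#1; cable#1 < cable#17; cable#17 < cable#16.
Together: cable#6 < cable#10 < cable#1 < cable#17 < cable#16.
So cable#16 is longer.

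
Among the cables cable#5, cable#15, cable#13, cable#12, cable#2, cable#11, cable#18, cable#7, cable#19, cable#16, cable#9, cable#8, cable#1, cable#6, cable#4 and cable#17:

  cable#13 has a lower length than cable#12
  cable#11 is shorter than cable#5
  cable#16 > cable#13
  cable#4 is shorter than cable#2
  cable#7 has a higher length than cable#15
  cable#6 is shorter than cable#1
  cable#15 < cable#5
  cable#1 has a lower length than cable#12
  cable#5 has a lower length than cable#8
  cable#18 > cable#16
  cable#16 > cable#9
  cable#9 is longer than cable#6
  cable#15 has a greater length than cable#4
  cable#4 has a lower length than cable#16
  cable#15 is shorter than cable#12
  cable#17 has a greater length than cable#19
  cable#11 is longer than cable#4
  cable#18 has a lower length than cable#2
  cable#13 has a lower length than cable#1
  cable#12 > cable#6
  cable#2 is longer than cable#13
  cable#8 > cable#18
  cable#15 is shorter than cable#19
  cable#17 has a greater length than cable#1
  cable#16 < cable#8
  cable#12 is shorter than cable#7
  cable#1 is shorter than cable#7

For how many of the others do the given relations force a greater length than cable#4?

11

Directly above cable#4: cable#15, cable#16, cable#11, cable#2.
One step further: cable#12, cable#7, cable#5, cable#19, cable#18, cable#8 (10 so far).
One step further: cable#17 (11 so far).
Nothing else is reachable above cable#4; 11 in all.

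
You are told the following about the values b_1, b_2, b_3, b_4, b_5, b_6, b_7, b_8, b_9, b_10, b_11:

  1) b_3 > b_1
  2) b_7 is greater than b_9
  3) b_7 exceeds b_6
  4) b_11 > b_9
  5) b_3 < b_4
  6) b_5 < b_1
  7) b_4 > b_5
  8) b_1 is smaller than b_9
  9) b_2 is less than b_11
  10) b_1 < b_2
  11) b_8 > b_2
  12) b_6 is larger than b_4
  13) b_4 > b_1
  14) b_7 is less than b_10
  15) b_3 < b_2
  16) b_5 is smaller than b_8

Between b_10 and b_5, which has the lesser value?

Link the given pairs in sequence: b_5 < b_1; b_1 < b_3; b_3 < b_4; b_4 < b_6; b_6 < b_7; b_7 < b_10.
Together: b_5 < b_1 < b_3 < b_4 < b_6 < b_7 < b_10.
So b_5 < b_10; b_5 is the smaller of the two.

b_5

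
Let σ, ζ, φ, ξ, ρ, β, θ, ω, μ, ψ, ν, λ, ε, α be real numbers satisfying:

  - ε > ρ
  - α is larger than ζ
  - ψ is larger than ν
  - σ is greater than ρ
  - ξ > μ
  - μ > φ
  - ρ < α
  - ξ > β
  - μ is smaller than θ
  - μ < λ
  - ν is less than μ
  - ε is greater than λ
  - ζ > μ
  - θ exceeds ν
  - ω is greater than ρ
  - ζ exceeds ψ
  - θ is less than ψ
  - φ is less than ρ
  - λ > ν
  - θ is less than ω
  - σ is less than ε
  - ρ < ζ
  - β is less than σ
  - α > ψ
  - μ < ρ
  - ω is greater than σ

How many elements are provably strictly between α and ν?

5

The relations place ν below α. An element lies strictly between them when it is forced above ν and also forced below α.
Above ν: {μ, θ, ρ, ξ, ψ, σ, ζ, λ, ω, ε}. Below α: {φ, μ, θ, ρ, ψ, ζ}.
Intersection: {μ, θ, ρ, ψ, ζ} — 5.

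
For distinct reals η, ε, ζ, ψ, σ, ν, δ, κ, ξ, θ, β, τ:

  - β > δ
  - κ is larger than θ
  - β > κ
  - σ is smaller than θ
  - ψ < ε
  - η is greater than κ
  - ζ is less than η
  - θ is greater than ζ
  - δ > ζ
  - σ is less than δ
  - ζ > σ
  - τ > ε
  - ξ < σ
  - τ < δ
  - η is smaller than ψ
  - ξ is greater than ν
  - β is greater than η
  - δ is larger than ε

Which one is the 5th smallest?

Piecing the relations together gives one ordering: ν < ξ < σ < ζ < θ < κ < η < ψ < ε < τ < δ < β.
The 5th smallest is θ.

θ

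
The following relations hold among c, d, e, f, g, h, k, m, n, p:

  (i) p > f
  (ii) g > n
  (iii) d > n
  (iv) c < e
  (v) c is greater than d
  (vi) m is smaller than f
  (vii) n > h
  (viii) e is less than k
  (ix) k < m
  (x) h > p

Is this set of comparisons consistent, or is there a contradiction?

Chaining the given relations yields d < c < e < k < m < f < p < h < n, so d < n. But one relation states n < d. These cannot both hold.

inconsistent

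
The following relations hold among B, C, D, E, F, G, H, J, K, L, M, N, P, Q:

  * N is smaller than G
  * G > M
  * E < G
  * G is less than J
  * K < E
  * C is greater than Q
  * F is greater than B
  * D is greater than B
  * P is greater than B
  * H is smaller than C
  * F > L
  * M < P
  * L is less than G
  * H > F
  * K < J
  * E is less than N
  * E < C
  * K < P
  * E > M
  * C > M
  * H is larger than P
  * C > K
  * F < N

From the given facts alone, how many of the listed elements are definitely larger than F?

5

Directly above F: N, H.
One step further: G, C (4 so far).
One step further: J (5 so far).
Nothing else is reachable above F; 5 in all.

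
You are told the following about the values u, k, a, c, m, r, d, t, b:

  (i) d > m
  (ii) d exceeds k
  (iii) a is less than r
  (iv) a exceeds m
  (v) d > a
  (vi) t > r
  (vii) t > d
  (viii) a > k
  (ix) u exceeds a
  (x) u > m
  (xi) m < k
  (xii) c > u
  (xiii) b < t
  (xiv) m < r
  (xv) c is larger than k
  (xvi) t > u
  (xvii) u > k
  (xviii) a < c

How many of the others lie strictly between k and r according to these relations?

Chaining upward from k reaches: a, d, u, t, c.
Chaining downward from r reaches: m, a.
Strictly between k and r are those in both lists: a — 1 element.

1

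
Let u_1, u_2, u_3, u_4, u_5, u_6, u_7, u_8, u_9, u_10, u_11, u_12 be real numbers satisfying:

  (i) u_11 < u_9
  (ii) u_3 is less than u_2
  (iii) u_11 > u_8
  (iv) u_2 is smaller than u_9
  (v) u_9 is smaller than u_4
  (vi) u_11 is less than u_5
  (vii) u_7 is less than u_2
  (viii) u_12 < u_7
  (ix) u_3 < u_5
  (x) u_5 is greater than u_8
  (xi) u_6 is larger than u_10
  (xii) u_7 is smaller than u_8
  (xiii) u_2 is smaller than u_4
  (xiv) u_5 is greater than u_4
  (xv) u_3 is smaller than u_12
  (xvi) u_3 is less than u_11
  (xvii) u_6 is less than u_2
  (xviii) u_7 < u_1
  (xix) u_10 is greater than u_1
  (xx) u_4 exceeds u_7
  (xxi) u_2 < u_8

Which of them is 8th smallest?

u_8

The consecutive relations fix a unique order: u_3 < u_12 < u_7 < u_1 < u_10 < u_6 < u_2 < u_8 < u_11 < u_9 < u_4 < u_5.
The 8th smallest is u_8.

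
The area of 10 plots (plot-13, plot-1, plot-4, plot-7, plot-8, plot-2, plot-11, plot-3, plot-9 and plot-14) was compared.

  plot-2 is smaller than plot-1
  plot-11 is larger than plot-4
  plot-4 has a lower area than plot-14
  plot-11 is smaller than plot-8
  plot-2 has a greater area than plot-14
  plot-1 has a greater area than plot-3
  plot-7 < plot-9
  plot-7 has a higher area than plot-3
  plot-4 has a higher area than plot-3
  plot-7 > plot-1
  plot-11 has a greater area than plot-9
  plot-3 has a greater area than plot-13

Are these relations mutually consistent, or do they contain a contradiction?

consistent

Every relation is compatible with plot-13 < plot-3 < plot-4 < plot-14 < plot-2 < plot-1 < plot-7 < plot-9 < plot-11 < plot-8; the set is consistent.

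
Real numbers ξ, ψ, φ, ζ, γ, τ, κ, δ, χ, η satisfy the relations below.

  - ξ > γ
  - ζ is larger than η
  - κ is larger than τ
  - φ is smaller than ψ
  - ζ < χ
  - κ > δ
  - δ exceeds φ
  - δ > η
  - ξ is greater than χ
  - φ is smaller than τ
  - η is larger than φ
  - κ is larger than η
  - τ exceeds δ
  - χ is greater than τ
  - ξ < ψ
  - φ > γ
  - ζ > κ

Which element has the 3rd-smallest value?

η

The consecutive relations fix a unique order: γ < φ < η < δ < τ < κ < ζ < χ < ξ < ψ.
The 3rd smallest is η.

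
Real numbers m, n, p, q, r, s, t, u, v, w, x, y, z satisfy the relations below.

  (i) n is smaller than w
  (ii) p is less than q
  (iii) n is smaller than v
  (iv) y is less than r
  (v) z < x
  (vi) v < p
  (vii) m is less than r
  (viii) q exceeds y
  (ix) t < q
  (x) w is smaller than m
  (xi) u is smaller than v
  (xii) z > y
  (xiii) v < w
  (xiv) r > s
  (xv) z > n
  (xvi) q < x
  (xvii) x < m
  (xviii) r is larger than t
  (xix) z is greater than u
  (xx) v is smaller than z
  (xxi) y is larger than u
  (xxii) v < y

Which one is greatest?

Chaining downward from r: directly below it, t, y, s, m; then u, v, w, x; then n, z, q; then p.
That covers every other element, and nothing is given above r, so r is the greatest.

r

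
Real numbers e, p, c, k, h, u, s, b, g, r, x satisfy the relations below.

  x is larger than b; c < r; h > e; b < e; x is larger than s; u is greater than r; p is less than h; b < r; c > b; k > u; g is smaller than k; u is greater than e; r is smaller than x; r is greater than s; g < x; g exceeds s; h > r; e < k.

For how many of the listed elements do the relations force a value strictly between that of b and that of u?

3

Chaining upward from b reaches: c, e, r, x, k, h.
Chaining downward from u reaches: c, s, e, r.
Strictly between b and u are those in both lists: c, e, r — 3 elements.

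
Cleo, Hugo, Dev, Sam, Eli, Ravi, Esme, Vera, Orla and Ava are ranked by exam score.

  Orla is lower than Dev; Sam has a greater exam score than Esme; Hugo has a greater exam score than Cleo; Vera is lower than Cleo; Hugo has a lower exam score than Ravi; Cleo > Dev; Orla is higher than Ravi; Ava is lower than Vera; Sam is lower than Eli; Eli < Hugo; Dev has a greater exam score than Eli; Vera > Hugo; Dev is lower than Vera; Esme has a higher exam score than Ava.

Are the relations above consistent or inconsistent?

inconsistent

Chaining the given relations yields Hugo < Ravi < Orla < Dev < Vera < Cleo, so Hugo < Cleo. But one relation states Cleo < Hugo. These cannot both hold.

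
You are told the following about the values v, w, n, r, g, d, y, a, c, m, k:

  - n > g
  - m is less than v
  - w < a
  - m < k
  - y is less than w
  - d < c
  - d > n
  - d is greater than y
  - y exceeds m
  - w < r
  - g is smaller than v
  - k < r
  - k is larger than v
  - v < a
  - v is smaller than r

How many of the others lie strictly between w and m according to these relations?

Chaining upward from m reaches: y, v, d, c, k, a, r.
Chaining downward from w reaches: y.
Strictly between m and w are those in both lists: y — 1 element.

1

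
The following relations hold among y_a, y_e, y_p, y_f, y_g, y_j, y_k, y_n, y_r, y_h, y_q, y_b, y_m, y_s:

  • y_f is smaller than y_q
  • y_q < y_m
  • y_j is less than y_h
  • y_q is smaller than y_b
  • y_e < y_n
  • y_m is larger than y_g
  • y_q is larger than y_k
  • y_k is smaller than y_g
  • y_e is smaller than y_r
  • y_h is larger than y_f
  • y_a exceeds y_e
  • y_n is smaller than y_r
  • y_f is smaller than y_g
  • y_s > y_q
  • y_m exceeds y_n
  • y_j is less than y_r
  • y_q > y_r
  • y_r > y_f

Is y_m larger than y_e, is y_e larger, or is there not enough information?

y_e < y_n and y_n < y_r give y_e < y_r.
With y_r < y_q: y_e < y_n < y_r < y_q.
With y_q < y_m: y_e < y_n < y_r < y_q < y_m.
So y_m is larger.

y_m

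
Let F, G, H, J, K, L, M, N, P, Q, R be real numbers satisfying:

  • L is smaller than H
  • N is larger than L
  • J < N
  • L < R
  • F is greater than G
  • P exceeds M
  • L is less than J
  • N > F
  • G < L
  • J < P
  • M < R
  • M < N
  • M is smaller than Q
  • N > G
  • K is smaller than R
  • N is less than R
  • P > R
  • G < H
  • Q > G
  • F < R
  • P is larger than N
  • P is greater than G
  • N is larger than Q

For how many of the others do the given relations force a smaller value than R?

From R the given relations immediately reach K, M, L, F, N.
From those, G, J, Q — 8 in total.
No other element is forced below R by the given relations, so the count is 8.

8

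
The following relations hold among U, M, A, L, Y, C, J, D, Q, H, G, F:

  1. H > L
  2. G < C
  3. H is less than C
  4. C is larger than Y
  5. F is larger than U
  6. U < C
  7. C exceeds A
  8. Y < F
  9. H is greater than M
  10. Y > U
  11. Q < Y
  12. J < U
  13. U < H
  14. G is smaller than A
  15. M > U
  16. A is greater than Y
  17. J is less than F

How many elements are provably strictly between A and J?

The relations place J below A. An element lies strictly between them when it is forced above J and also forced below A.
Above J: {U, M, Y, F, H, C}. Below A: {G, U, Q, Y}.
Intersection: {U, Y} — 2.

2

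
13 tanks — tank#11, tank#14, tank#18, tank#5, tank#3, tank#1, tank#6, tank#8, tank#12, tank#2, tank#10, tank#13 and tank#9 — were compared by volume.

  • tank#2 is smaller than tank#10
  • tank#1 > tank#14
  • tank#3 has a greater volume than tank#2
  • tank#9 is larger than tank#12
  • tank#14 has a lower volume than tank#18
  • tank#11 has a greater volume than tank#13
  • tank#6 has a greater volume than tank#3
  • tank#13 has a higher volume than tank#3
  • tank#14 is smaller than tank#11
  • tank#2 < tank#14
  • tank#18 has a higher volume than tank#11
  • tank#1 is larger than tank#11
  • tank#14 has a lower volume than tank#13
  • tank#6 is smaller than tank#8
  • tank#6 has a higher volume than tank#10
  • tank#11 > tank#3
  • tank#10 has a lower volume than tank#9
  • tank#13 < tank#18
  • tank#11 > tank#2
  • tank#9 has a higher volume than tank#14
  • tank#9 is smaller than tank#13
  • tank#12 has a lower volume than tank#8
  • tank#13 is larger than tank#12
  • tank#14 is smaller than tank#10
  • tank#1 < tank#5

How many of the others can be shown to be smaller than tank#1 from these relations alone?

From tank#1 the given relations immediately reach tank#14, tank#11.
From those, tank#2, tank#3, tank#13 — 5 in total.
From those, tank#12, tank#9 — 7 in total.
From those, tank#10 — 8 in total.
Nothing else is reachable below tank#1; 8 in all.

8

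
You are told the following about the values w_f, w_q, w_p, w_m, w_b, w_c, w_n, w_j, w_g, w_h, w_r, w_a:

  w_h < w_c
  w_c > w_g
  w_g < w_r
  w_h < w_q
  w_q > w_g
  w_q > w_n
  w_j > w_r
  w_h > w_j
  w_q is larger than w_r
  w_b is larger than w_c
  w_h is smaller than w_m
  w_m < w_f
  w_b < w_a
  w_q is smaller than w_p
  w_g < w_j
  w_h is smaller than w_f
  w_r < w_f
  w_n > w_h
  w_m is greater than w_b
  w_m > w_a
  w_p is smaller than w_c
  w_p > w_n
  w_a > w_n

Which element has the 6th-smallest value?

The consecutive relations fix a unique order: w_g < w_r < w_j < w_h < w_n < w_q < w_p < w_c < w_b < w_a < w_m < w_f.
Counting 6 from the smallest end gives w_q.

w_q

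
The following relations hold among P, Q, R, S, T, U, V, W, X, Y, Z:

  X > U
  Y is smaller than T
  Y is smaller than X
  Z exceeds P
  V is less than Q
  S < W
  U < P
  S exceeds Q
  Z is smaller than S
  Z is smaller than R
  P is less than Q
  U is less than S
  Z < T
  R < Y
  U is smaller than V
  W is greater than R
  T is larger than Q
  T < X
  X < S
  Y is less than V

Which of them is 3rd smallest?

Z

Chaining the given pairs: U < P < Z < R < Y < V < Q < T < X < S < W.
Counting 3 from the smallest end gives Z.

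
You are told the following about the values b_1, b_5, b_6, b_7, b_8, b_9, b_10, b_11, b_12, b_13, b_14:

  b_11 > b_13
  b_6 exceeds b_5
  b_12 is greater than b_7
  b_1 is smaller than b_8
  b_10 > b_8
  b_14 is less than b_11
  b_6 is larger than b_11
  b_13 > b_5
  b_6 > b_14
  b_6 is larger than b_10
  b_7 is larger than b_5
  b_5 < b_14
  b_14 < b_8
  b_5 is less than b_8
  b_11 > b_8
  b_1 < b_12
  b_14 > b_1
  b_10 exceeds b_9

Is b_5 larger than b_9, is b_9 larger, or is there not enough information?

Following every chain through b_9: above b_9 we get b_10, b_6.
b_5 is not reached, and no chain runs the other way from b_5 to b_9.
So the given relations leave the order of b_9 and b_5 undetermined.

undetermined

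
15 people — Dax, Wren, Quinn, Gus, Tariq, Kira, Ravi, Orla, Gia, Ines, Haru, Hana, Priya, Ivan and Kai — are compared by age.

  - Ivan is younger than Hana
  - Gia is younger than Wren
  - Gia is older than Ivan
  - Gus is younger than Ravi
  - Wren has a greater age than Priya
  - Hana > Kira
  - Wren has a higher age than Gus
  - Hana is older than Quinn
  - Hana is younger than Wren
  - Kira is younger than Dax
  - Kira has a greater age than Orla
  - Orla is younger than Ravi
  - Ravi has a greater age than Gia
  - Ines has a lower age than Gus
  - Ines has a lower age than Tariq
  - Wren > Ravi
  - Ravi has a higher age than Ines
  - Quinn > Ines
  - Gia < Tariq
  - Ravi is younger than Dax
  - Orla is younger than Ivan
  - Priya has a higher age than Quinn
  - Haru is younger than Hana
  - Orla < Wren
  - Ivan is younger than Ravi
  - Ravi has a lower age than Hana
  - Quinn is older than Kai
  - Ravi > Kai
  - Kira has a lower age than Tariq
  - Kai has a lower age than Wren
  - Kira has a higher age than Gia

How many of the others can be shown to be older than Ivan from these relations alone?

The elements the relations force above Ivan are Gia, Ravi, Kira, Hana, Dax, Wren, Tariq — no chain reaches any other.
That is 7.

7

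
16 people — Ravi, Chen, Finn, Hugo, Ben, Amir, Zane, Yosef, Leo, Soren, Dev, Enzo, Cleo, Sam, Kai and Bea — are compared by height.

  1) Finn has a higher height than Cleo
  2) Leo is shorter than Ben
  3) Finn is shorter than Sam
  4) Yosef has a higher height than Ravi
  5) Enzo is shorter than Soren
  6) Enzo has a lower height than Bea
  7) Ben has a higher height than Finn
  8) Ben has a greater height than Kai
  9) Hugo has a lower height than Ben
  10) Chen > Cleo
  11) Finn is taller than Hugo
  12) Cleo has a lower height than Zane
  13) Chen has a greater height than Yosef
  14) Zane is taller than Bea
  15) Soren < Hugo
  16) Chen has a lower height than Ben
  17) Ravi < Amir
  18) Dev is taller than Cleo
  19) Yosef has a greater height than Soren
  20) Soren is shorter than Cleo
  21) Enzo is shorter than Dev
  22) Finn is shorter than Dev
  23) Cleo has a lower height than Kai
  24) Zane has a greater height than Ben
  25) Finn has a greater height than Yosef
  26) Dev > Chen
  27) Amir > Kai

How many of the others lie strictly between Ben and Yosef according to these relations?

2

The relations place Yosef below Ben. An element lies strictly between them when it is forced above Yosef and also forced below Ben.
Above Yosef: {Finn, Chen, Sam, Zane, Dev}. Below Ben: {Enzo, Ravi, Soren, Cleo, Kai, Hugo, Finn, Chen, Leo}.
Intersection: {Finn, Chen} — 2.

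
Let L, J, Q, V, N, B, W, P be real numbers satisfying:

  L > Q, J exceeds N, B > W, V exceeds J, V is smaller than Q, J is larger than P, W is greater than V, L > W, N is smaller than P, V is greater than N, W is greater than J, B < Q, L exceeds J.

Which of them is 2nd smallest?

P

Chaining the given pairs: N < P < J < V < W < B < Q < L.
The 2nd smallest is P.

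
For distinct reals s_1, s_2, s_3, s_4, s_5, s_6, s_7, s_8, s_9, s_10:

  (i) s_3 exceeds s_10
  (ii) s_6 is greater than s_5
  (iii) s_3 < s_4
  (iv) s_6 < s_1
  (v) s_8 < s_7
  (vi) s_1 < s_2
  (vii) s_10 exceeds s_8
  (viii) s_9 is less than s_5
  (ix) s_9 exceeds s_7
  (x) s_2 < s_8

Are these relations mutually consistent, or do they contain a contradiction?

Chaining the given relations yields s_7 < s_9 < s_5 < s_6 < s_1 < s_2 < s_8, so s_7 < s_8. But one relation states s_8 < s_7. These cannot both hold.

inconsistent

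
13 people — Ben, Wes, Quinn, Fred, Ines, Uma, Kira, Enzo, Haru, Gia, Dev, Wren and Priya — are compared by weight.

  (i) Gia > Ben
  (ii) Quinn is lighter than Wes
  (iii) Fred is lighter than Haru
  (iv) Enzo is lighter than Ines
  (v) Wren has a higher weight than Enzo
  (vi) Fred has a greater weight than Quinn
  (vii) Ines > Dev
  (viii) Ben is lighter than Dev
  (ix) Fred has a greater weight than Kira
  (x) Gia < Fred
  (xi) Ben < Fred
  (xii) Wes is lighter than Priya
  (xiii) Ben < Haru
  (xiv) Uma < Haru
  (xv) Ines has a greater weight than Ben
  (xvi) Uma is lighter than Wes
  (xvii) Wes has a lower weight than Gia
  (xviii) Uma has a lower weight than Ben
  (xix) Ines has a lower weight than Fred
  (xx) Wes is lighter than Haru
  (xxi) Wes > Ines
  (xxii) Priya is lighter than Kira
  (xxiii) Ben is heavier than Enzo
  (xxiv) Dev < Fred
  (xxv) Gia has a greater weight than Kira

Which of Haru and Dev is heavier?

Haru

Dev < Ines and Ines < Wes give Dev < Wes.
Then Wes < Priya extends the chain to Priya.
Then Priya < Kira extends the chain to Kira.
Then Kira < Gia extends the chain to Gia.
With Gia < Fred: Dev < Ines < Wes < Priya < Kira < Gia < Fred.
Then Fred < Haru extends the chain to Haru.
So Dev < Haru; Haru is the heavier of the two.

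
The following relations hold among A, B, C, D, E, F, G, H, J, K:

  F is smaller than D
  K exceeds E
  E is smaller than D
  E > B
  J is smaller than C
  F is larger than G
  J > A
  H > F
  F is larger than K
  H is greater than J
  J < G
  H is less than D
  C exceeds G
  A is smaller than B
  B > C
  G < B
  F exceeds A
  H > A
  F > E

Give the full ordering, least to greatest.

A < J < G < C < B < E < K < F < H < D

The consecutive links are each given: A < J; J < G; G < C; C < B; B < E; E < K; K < F; F < H; H < D.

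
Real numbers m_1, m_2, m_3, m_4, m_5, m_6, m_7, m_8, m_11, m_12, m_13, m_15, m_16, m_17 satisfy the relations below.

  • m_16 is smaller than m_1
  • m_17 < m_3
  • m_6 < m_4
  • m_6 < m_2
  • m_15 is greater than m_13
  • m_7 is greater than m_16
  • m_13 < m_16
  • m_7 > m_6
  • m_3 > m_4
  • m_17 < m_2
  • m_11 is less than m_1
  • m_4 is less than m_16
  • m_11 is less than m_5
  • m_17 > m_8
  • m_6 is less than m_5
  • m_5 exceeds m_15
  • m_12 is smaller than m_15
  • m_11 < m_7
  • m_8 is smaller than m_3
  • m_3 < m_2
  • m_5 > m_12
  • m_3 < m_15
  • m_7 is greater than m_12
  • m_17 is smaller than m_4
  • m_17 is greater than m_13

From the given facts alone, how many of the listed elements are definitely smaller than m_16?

The elements the relations force below m_16 are m_8, m_13, m_6, m_17, m_4 — no chain reaches any other.
That is 5.

5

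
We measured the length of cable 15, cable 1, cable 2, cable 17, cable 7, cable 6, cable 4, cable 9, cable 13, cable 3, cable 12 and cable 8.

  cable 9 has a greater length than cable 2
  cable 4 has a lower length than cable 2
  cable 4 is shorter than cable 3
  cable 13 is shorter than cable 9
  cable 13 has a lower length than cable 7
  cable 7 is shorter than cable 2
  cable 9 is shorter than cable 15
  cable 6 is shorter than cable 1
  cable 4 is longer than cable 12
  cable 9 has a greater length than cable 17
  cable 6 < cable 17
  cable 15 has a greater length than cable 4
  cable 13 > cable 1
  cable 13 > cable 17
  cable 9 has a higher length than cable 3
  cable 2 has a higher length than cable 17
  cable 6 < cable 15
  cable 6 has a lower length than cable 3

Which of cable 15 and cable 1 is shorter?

cable 1

Following the relations from cable 1: cable 1 < cable 13 < cable 7 < cable 2 < cable 9 < cable 15.
So cable 1 < cable 15; cable 1 is the shorter of the two.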